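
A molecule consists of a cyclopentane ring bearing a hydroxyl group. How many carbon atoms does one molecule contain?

Atom tally by fragment:
  cyclopentane ring core → C:5 H:10
  (− 1 ring H displaced by substituents)
  + OH → O:1 H:1
Element totals:
  C: 5
  H: 10
  O: 1

5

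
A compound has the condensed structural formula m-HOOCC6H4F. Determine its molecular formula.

C7H5FO2

Element totals:
  C: 7
  H: 5
  F: 1
  O: 2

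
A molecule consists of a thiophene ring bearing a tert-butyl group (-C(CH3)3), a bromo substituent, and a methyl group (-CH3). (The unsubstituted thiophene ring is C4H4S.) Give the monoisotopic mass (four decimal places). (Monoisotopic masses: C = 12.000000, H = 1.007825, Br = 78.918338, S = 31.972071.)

Atom tally by fragment:
  thiophene ring core → C:4 H:4 S:1
  (− 3 ring H displaced by substituents)
  + C(CH3)3 → C:4 H:9
  + Br → Br:1
  + CH3 → C:1 H:3
Element totals:
  C: 9
  H: 13
  Br: 1
  S: 1
Molecular formula: C9H13BrS.
  M = 9(12.0) + 13(1.007825) + 78.918338 + 31.972071
    = 108.000000 + 13.101725 + 78.918338 + 31.972071 = 231.992134

231.9921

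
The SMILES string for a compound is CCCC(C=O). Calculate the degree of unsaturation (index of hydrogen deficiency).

Atom tally by fragment:
  CH3 → C:1 H:3
  CH2 → C:1 H:2
  CH2 → C:1 H:2
  CH2CHO → C:2 H:3 O:1
Element totals:
  C: 5
  H: 10
  O: 1
Molecular formula: C5H10O.
DoU = (2C + 2 + N − H − X) / 2 = (2·5 + 2 + 0 − 10 − 0) / 2 = 1.

1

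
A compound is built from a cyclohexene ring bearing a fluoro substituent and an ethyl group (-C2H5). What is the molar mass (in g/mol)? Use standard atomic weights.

128.19 g/mol

Atom tally by fragment:
  cyclohexene ring core → C:6 H:10
  (− 2 ring H displaced by substituents)
  + F → F:1
  + C2H5 → C:2 H:5
Element totals:
  C: 8
  H: 13
  F: 1
Molecular formula: C8H13F.
  M = 8(12.011) + 13(1.008) + 18.998
    = 96.088 + 13.104 + 18.998 = 128.190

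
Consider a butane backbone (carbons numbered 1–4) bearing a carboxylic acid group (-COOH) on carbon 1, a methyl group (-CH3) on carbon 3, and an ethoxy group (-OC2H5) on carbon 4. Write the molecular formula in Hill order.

C8H16O3

Atom tally by fragment:
  HOOCCH2 → C:2 H:3 O:2
  CH2 → C:1 H:2
  CH(CH3) → C:2 H:4
  CH2OC2H5 → C:3 H:7 O:1
Element totals:
  C: 8
  H: 16
  O: 3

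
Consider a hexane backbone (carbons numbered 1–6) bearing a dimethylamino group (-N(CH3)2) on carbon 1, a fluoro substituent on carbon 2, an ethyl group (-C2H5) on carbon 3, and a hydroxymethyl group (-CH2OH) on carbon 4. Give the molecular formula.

C11H24FNO

Atom tally by fragment:
  (CH3)2NCH2 → C:3 H:8 N:1
  CH(F) → C:1 H:1 F:1
  CH(C2H5) → C:3 H:6
  CH(CH2OH) → C:2 H:4 O:1
  CH2 → C:1 H:2
  CH3 → C:1 H:3
Element totals:
  C: 11
  H: 24
  F: 1
  N: 1
  O: 1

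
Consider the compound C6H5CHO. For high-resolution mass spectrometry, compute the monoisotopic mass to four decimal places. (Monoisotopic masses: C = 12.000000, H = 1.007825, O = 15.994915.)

106.0419

Element totals:
  C: 7
  H: 6
  O: 1
Molecular formula: C7H6O.
  M = 7(12.0) + 6(1.007825) + 15.994915
    = 84.000000 + 6.046950 + 15.994915 = 106.041865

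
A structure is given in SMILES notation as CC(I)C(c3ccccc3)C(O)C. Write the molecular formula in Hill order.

Atom tally by fragment:
  CH3 → C:1 H:3
  CH(I) → C:1 H:1 I:1
  CH(C6H5) → C:7 H:6
  CH(OH) → C:1 H:2 O:1
  CH3 → C:1 H:3
Element totals:
  C: 11
  H: 15
  I: 1
  O: 1

C11H15IO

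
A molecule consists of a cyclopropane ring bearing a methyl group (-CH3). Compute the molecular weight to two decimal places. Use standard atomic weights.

Atom tally by fragment:
  cyclopropane ring core → C:3 H:6
  (− 1 ring H displaced by substituents)
  + CH3 → C:1 H:3
Element totals:
  C: 4
  H: 8
Molecular formula: C4H8.
  M = 4(12.011) + 8(1.008)
    = 48.044 + 8.064 = 56.108

56.11 g/mol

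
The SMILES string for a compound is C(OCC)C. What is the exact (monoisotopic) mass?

74.0732

Atom tally by fragment:
  C2H5OCH2 → C:3 H:7 O:1
  CH3 → C:1 H:3
Element totals:
  C: 4
  H: 10
  O: 1
Molecular formula: C4H10O.
  M = 4(12.0) + 10(1.007825) + 15.994915
    = 48.000000 + 10.078250 + 15.994915 = 74.073165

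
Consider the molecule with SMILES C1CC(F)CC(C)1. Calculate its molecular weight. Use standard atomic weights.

Atom tally by fragment:
  cyclopentane ring core → C:5 H:10
  (− 2 ring H displaced by substituents)
  + F → F:1
  + CH3 → C:1 H:3
Element totals:
  C: 6
  H: 11
  F: 1
Molecular formula: C6H11F.
  M = 6(12.011) + 11(1.008) + 18.998
    = 72.066 + 11.088 + 18.998 = 102.152

102.15 g/mol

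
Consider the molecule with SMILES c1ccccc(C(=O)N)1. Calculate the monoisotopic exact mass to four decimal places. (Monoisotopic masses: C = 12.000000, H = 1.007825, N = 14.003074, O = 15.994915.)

121.0528

Atom tally by fragment:
  benzene ring core → C:6 H:6
  (− 1 ring H displaced by substituents)
  + CONH2 → C:1 H:2 O:1 N:1
Element totals:
  C: 7
  H: 7
  N: 1
  O: 1
Molecular formula: C7H7NO.
  M = 7(12.0) + 7(1.007825) + 14.003074 + 15.994915
    = 84.000000 + 7.054775 + 14.003074 + 15.994915 = 121.052764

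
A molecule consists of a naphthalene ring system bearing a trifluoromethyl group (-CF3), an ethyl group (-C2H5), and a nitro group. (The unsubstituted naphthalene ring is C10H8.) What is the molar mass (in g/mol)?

269.22 g/mol

Atom tally by fragment:
  naphthalene ring system core → C:10 H:8
  (− 3 ring H displaced by substituents)
  + CF3 → C:1 F:3
  + C2H5 → C:2 H:5
  + NO2 → N:1 O:2
Element totals:
  C: 13
  H: 10
  F: 3
  N: 1
  O: 2
Molecular formula: C13H10F3NO2.
  M = 13(12.011) + 10(1.008) + 3(18.998) + 14.007 + 2(15.999)
    = 156.143 + 10.080 + 56.994 + 14.007 + 31.998 = 269.222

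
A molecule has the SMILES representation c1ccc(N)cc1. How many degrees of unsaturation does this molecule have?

4

Atom tally by fragment:
  benzene ring core → C:6 H:6
  (− 1 ring H displaced by substituents)
  + NH2 → N:1 H:2
Element totals:
  C: 6
  H: 7
  N: 1
Molecular formula: C6H7N.
DoU = (2C + 2 + N − H − X) / 2 = (2·6 + 2 + 1 − 7 − 0) / 2 = 4.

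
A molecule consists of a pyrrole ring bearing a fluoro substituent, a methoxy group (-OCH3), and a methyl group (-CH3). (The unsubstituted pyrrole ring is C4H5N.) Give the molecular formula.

Atom tally by fragment:
  pyrrole ring core → C:4 H:5 N:1
  (− 3 ring H displaced by substituents)
  + F → F:1
  + OCH3 → C:1 H:3 O:1
  + CH3 → C:1 H:3
Element totals:
  C: 6
  H: 8
  F: 1
  N: 1
  O: 1

C6H8FNO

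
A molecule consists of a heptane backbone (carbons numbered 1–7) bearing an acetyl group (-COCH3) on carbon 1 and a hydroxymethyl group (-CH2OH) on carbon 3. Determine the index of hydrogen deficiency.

Atom tally by fragment:
  CH3COCH2 → C:3 H:5 O:1
  CH2 → C:1 H:2
  CH(CH2OH) → C:2 H:4 O:1
  CH2 → C:1 H:2
  CH2 → C:1 H:2
  CH2 → C:1 H:2
  CH3 → C:1 H:3
Element totals:
  C: 10
  H: 20
  O: 2
Molecular formula: C10H20O2.
DoU = (2C + 2 + N − H − X) / 2 = (2·10 + 2 + 0 − 20 − 0) / 2 = 1.

1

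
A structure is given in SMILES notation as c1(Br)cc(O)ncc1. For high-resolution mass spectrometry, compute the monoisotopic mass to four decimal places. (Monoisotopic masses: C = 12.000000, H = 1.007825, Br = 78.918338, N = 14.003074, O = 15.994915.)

Atom tally by fragment:
  pyridine ring core → C:5 H:5 N:1
  (− 2 ring H displaced by substituents)
  + Br → Br:1
  + OH → O:1 H:1
Element totals:
  C: 5
  H: 4
  Br: 1
  N: 1
  O: 1
Molecular formula: C5H4BrNO.
  M = 5(12.0) + 4(1.007825) + 78.918338 + 14.003074 + 15.994915
    = 60.000000 + 4.031300 + 78.918338 + 14.003074 + 15.994915 = 172.947627

172.9476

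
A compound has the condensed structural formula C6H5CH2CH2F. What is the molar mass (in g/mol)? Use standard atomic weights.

Atom tally by fragment:
  C6H5CH2 → C:7 H:7
  CH2F → C:1 H:2 F:1
Element totals:
  C: 8
  H: 9
  F: 1
Molecular formula: C8H9F.
  M = 8(12.011) + 9(1.008) + 18.998
    = 96.088 + 9.072 + 18.998 = 124.158

124.16 g/mol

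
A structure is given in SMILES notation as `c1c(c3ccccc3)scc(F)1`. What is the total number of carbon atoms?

10

Atom tally by fragment:
  thiophene ring core → C:4 H:4 S:1
  (− 2 ring H displaced by substituents)
  + C6H5 → C:6 H:5
  + F → F:1
Element totals:
  C: 10
  H: 7
  F: 1
  S: 1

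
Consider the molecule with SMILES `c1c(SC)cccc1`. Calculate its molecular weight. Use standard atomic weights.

124.20 g/mol

Atom tally by fragment:
  benzene ring core → C:6 H:6
  (− 1 ring H displaced by substituents)
  + SCH3 → C:1 H:3 S:1
Element totals:
  C: 7
  H: 8
  S: 1
Molecular formula: C7H8S.
  M = 7(12.011) + 8(1.008) + 32.06
    = 84.077 + 8.064 + 32.060 = 124.201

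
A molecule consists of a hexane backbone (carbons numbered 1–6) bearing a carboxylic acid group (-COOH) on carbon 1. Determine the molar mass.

Atom tally by fragment:
  HOOCCH2 → C:2 H:3 O:2
  CH2 → C:1 H:2
  CH2 → C:1 H:2
  CH2 → C:1 H:2
  CH2 → C:1 H:2
  CH3 → C:1 H:3
Element totals:
  C: 7
  H: 14
  O: 2
Molecular formula: C7H14O2.
  M = 7(12.011) + 14(1.008) + 2(15.999)
    = 84.077 + 14.112 + 31.998 = 130.187

130.19 g/mol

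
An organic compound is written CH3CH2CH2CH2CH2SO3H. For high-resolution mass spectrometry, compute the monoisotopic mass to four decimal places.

Element totals:
  C: 5
  H: 12
  O: 3
  S: 1
Molecular formula: C5H12O3S.
  M = 5(12.0) + 12(1.007825) + 3(15.994915) + 31.972071
    = 60.000000 + 12.093900 + 47.984745 + 31.972071 = 152.050716

152.0507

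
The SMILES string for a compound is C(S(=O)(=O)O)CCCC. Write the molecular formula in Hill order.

C5H12O3S

Atom tally by fragment:
  HO3SCH2 → C:1 H:3 S:1 O:3
  CH2 → C:1 H:2
  CH2 → C:1 H:2
  CH2 → C:1 H:2
  CH3 → C:1 H:3
Element totals:
  C: 5
  H: 12
  O: 3
  S: 1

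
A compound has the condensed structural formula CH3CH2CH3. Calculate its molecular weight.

Atom tally by fragment:
  CH3 → C:1 H:3
  CH2 → C:1 H:2
  CH3 → C:1 H:3
Element totals:
  C: 3
  H: 8
Molecular formula: C3H8.
  M = 3(12.011) + 8(1.008)
    = 36.033 + 8.064 = 44.097

44.10 g/mol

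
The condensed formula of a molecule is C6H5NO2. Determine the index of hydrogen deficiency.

Element totals:
  C: 6
  H: 5
  N: 1
  O: 2
Molecular formula: C6H5NO2.
DoU = (2C + 2 + N − H − X) / 2 = (2·6 + 2 + 1 − 5 − 0) / 2 = 5.

5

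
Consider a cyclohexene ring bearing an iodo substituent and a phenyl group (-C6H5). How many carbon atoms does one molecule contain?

12

Atom tally by fragment:
  cyclohexene ring core → C:6 H:10
  (− 2 ring H displaced by substituents)
  + I → I:1
  + C6H5 → C:6 H:5
Element totals:
  C: 12
  H: 13
  I: 1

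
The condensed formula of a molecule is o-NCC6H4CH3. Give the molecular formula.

Atom tally by fragment:
  benzene ring core → C:6 H:6
  (− 2 ring H displaced by substituents)
  + CN → C:1 N:1
  + CH3 → C:1 H:3
Element totals:
  C: 8
  H: 7
  N: 1

C8H7N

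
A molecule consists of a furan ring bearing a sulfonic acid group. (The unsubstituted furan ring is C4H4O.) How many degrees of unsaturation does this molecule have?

Atom tally by fragment:
  furan ring core → C:4 H:4 O:1
  (− 1 ring H displaced by substituents)
  + SO3H → S:1 O:3 H:1
Element totals:
  C: 4
  H: 4
  O: 4
  S: 1
Molecular formula: C4H4O4S.
DoU = (2C + 2 + N − H − X) / 2 = (2·4 + 2 + 0 − 4 − 0) / 2 = 3.

3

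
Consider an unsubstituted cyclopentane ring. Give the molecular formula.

C5H10

Atom tally by fragment:
  cyclopentane ring core → C:5 H:10
Element totals:
  C: 5
  H: 10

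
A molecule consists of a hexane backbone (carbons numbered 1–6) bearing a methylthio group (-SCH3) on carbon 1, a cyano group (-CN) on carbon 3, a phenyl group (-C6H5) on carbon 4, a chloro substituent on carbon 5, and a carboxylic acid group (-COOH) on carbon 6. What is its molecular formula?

Atom tally by fragment:
  CH3SCH2 → C:2 H:5 S:1
  CH2 → C:1 H:2
  CH(CN) → C:2 H:1 N:1
  CH(C6H5) → C:7 H:6
  CH(Cl) → C:1 H:1 Cl:1
  CH2COOH → C:2 H:3 O:2
Element totals:
  C: 15
  H: 18
  Cl: 1
  N: 1
  O: 2
  S: 1

C15H18ClNO2S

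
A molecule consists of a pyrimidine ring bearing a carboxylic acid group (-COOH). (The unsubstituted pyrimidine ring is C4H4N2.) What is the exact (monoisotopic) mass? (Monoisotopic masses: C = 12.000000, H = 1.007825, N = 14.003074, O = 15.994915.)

Atom tally by fragment:
  pyrimidine ring core → C:4 H:4 N:2
  (− 1 ring H displaced by substituents)
  + COOH → C:1 H:1 O:2
Element totals:
  C: 5
  H: 4
  N: 2
  O: 2
Molecular formula: C5H4N2O2.
  M = 5(12.0) + 4(1.007825) + 2(14.003074) + 2(15.994915)
    = 60.000000 + 4.031300 + 28.006148 + 31.989830 = 124.027278

124.0273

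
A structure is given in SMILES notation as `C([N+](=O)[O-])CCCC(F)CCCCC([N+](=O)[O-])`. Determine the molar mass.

250.27 g/mol

Atom tally by fragment:
  O2NCH2 → C:1 H:2 N:1 O:2
  CH2 → C:1 H:2
  CH2 → C:1 H:2
  CH2 → C:1 H:2
  CH(F) → C:1 H:1 F:1
  CH2 → C:1 H:2
  CH2 → C:1 H:2
  CH2 → C:1 H:2
  CH2 → C:1 H:2
  CH2NO2 → C:1 H:2 N:1 O:2
Element totals:
  C: 10
  H: 19
  F: 1
  N: 2
  O: 4
Molecular formula: C10H19FN2O4.
  M = 10(12.011) + 19(1.008) + 18.998 + 2(14.007) + 4(15.999)
    = 120.110 + 19.152 + 18.998 + 28.014 + 63.996 = 250.270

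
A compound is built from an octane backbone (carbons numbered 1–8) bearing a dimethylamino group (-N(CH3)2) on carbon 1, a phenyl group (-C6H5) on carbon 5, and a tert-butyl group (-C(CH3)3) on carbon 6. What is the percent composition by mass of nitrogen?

Atom tally by fragment:
  (CH3)2NCH2 → C:3 H:8 N:1
  CH2 → C:1 H:2
  CH2 → C:1 H:2
  CH2 → C:1 H:2
  CH(C6H5) → C:7 H:6
  CH(C(CH3)3) → C:5 H:10
  CH2 → C:1 H:2
  CH3 → C:1 H:3
Element totals:
  C: 20
  H: 35
  N: 1
Molecular formula: C20H35N.
Molar mass = 289.507 g/mol.
Mass from N: 1 × 14.007 = 14.007 g/mol.
%N = 14.007 / 289.507 × 100 = 4.84%.

4.84%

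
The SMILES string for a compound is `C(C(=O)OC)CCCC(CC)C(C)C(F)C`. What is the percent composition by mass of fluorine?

8.18%

Atom tally by fragment:
  CH3OOCCH2 → C:3 H:5 O:2
  CH2 → C:1 H:2
  CH2 → C:1 H:2
  CH2 → C:1 H:2
  CH(C2H5) → C:3 H:6
  CH(CH3) → C:2 H:4
  CH(F) → C:1 H:1 F:1
  CH3 → C:1 H:3
Element totals:
  C: 13
  H: 25
  F: 1
  O: 2
Molecular formula: C13H25FO2.
Molar mass = 232.339 g/mol.
Mass from F: 1 × 18.998 = 18.998 g/mol.
%F = 18.998 / 232.339 × 100 = 8.18%.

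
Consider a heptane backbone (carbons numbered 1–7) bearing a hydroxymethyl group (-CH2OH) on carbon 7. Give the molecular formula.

Atom tally by fragment:
  CH3 → C:1 H:3
  CH2 → C:1 H:2
  CH2 → C:1 H:2
  CH2 → C:1 H:2
  CH2 → C:1 H:2
  CH2 → C:1 H:2
  CH2CH2OH → C:2 H:5 O:1
Element totals:
  C: 8
  H: 18
  O: 1

C8H18O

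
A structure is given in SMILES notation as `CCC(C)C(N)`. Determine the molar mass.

Atom tally by fragment:
  CH3 → C:1 H:3
  CH2 → C:1 H:2
  CH(CH3) → C:2 H:4
  CH2NH2 → C:1 H:4 N:1
Element totals:
  C: 5
  H: 13
  N: 1
Molecular formula: C5H13N.
  M = 5(12.011) + 13(1.008) + 14.007
    = 60.055 + 13.104 + 14.007 = 87.166

87.17 g/mol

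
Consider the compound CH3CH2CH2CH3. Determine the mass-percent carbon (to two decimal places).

Element totals:
  C: 4
  H: 10
Molecular formula: C4H10.
Molar mass = 58.124 g/mol.
Mass from C: 4 × 12.011 = 48.044 g/mol.
%C = 48.044 / 58.124 × 100 = 82.66%.

82.66%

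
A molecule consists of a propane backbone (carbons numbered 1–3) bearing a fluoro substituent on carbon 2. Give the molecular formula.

Atom tally by fragment:
  CH3 → C:1 H:3
  CH(F) → C:1 H:1 F:1
  CH3 → C:1 H:3
Element totals:
  C: 3
  H: 7
  F: 1

C3H7F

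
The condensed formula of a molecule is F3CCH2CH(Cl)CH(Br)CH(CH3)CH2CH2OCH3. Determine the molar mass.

Atom tally by fragment:
  F3CCH2 → C:2 H:2 F:3
  CH(Cl) → C:1 H:1 Cl:1
  CH(Br) → C:1 H:1 Br:1
  CH(CH3) → C:2 H:4
  CH2 → C:1 H:2
  CH2OCH3 → C:2 H:5 O:1
Element totals:
  C: 9
  H: 15
  Br: 1
  Cl: 1
  F: 3
  O: 1
Molecular formula: C9H15BrClF3O.
  M = 9(12.011) + 15(1.008) + 79.904 + 35.45 + 3(18.998) + 15.999
    = 108.099 + 15.120 + 79.904 + 35.450 + 56.994 + 15.999 = 311.566

311.57 g/mol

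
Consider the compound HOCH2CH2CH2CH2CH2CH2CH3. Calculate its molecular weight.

Atom tally by fragment:
  HOCH2CH2 → C:2 H:5 O:1
  CH2 → C:1 H:2
  CH2 → C:1 H:2
  CH2 → C:1 H:2
  CH2 → C:1 H:2
  CH3 → C:1 H:3
Element totals:
  C: 7
  H: 16
  O: 1
Molecular formula: C7H16O.
  M = 7(12.011) + 16(1.008) + 15.999
    = 84.077 + 16.128 + 15.999 = 116.204

116.20 g/mol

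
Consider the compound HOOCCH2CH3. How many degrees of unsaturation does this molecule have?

1

Element totals:
  C: 3
  H: 6
  O: 2
Molecular formula: C3H6O2.
DoU = (2C + 2 + N − H − X) / 2 = (2·3 + 2 + 0 − 6 − 0) / 2 = 1.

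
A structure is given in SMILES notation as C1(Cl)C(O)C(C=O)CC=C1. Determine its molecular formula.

Atom tally by fragment:
  cyclohexene ring core → C:6 H:10
  (− 3 ring H displaced by substituents)
  + Cl → Cl:1
  + OH → O:1 H:1
  + CHO → C:1 H:1 O:1
Element totals:
  C: 7
  H: 9
  Cl: 1
  O: 2

C7H9ClO2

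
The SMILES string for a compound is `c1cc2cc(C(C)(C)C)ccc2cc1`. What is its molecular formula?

Atom tally by fragment:
  naphthalene ring system core → C:10 H:8
  (− 1 ring H displaced by substituents)
  + C(CH3)3 → C:4 H:9
Element totals:
  C: 14
  H: 16

C14H16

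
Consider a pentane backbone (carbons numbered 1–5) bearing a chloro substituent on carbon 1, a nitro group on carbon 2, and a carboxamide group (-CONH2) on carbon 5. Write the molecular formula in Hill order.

C6H11ClN2O3

Atom tally by fragment:
  ClCH2 → C:1 H:2 Cl:1
  CH(NO2) → C:1 H:1 N:1 O:2
  CH2 → C:1 H:2
  CH2 → C:1 H:2
  CH2CONH2 → C:2 H:4 O:1 N:1
Element totals:
  C: 6
  H: 11
  Cl: 1
  N: 2
  O: 3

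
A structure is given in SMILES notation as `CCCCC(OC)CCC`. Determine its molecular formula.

C9H20O

Atom tally by fragment:
  CH3 → C:1 H:3
  CH2 → C:1 H:2
  CH2 → C:1 H:2
  CH2 → C:1 H:2
  CH(OCH3) → C:2 H:4 O:1
  CH2 → C:1 H:2
  CH2 → C:1 H:2
  CH3 → C:1 H:3
Element totals:
  C: 9
  H: 20
  O: 1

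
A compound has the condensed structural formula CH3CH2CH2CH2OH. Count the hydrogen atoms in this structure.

10

Atom tally by fragment:
  CH3 → C:1 H:3
  CH2 → C:1 H:2
  CH2 → C:1 H:2
  CH2OH → C:1 H:3 O:1
Element totals:
  C: 4
  H: 10
  O: 1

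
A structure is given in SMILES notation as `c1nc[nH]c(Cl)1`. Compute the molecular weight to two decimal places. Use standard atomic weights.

102.52 g/mol

Atom tally by fragment:
  imidazole ring core → C:3 H:4 N:2
  (− 1 ring H displaced by substituents)
  + Cl → Cl:1
Element totals:
  C: 3
  H: 3
  Cl: 1
  N: 2
Molecular formula: C3H3ClN2.
  M = 3(12.011) + 3(1.008) + 35.45 + 2(14.007)
    = 36.033 + 3.024 + 35.450 + 28.014 = 102.521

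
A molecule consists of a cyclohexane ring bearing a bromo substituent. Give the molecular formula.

C6H11Br

Atom tally by fragment:
  cyclohexane ring core → C:6 H:12
  (− 1 ring H displaced by substituents)
  + Br → Br:1
Element totals:
  C: 6
  H: 11
  Br: 1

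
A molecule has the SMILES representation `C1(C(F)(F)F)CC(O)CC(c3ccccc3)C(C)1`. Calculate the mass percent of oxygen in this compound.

Atom tally by fragment:
  cyclohexane ring core → C:6 H:12
  (− 4 ring H displaced by substituents)
  + CF3 → C:1 F:3
  + OH → O:1 H:1
  + C6H5 → C:6 H:5
  + CH3 → C:1 H:3
Element totals:
  C: 14
  H: 17
  F: 3
  O: 1
Molecular formula: C14H17F3O.
Molar mass = 258.283 g/mol.
Mass from O: 1 × 15.999 = 15.999 g/mol.
%O = 15.999 / 258.283 × 100 = 6.19%.

6.19%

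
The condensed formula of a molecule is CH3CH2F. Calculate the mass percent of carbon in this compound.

49.98%

Atom tally by fragment:
  CH3 → C:1 H:3
  CH2F → C:1 H:2 F:1
Element totals:
  C: 2
  H: 5
  F: 1
Molecular formula: C2H5F.
Molar mass = 48.060 g/mol.
Mass from C: 2 × 12.011 = 24.022 g/mol.
%C = 24.022 / 48.060 × 100 = 49.98%.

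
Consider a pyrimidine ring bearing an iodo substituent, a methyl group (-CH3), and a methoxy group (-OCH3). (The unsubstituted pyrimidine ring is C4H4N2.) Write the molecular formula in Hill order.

Atom tally by fragment:
  pyrimidine ring core → C:4 H:4 N:2
  (− 3 ring H displaced by substituents)
  + I → I:1
  + CH3 → C:1 H:3
  + OCH3 → C:1 H:3 O:1
Element totals:
  C: 6
  H: 7
  I: 1
  N: 2
  O: 1

C6H7IN2O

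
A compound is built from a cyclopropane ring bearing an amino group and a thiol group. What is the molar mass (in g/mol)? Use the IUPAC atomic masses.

Atom tally by fragment:
  cyclopropane ring core → C:3 H:6
  (− 2 ring H displaced by substituents)
  + NH2 → N:1 H:2
  + SH → S:1 H:1
Element totals:
  C: 3
  H: 7
  N: 1
  S: 1
Molecular formula: C3H7NS.
  M = 3(12.011) + 7(1.008) + 14.007 + 32.06
    = 36.033 + 7.056 + 14.007 + 32.060 = 89.156

89.16 g/mol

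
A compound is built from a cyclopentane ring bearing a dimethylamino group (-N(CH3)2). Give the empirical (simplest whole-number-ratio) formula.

C7H15N

Atom tally by fragment:
  cyclopentane ring core → C:5 H:10
  (− 1 ring H displaced by substituents)
  + N(CH3)2 → N:1 C:2 H:6
Element totals:
  C: 7
  H: 15
  N: 1
Molecular formula: C7H15N.
gcd of subscripts (7, 15, 1) = 1, so the empirical formula equals the molecular formula.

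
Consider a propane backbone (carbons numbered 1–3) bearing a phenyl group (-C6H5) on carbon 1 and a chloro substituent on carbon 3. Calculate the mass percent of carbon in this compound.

69.91%

Atom tally by fragment:
  C6H5CH2 → C:7 H:7
  CH2 → C:1 H:2
  CH2Cl → C:1 H:2 Cl:1
Element totals:
  C: 9
  H: 11
  Cl: 1
Molecular formula: C9H11Cl.
Molar mass = 154.637 g/mol.
Mass from C: 9 × 12.011 = 108.099 g/mol.
%C = 108.099 / 154.637 × 100 = 69.91%.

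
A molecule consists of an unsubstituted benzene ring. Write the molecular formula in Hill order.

C6H6

Atom tally by fragment:
  benzene ring core → C:6 H:6
Element totals:
  C: 6
  H: 6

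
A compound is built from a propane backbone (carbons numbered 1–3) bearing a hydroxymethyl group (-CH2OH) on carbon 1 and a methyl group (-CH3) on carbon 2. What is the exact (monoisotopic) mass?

Atom tally by fragment:
  HOCH2CH2 → C:2 H:5 O:1
  CH(CH3) → C:2 H:4
  CH3 → C:1 H:3
Element totals:
  C: 5
  H: 12
  O: 1
Molecular formula: C5H12O.
  M = 5(12.0) + 12(1.007825) + 15.994915
    = 60.000000 + 12.093900 + 15.994915 = 88.088815

88.0888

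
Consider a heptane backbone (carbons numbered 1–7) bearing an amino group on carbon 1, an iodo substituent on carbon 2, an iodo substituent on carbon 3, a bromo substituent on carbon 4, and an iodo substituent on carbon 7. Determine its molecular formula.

Atom tally by fragment:
  H2NCH2 → C:1 H:4 N:1
  CH(I) → C:1 H:1 I:1
  CH(I) → C:1 H:1 I:1
  CH(Br) → C:1 H:1 Br:1
  CH2 → C:1 H:2
  CH2 → C:1 H:2
  CH2I → C:1 H:2 I:1
Element totals:
  C: 7
  H: 13
  Br: 1
  I: 3
  N: 1

C7H13BrI3N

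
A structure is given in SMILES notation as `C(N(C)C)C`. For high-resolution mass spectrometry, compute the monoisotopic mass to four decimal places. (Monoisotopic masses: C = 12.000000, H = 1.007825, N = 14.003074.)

73.0891

Atom tally by fragment:
  (CH3)2NCH2 → C:3 H:8 N:1
  CH3 → C:1 H:3
Element totals:
  C: 4
  H: 11
  N: 1
Molecular formula: C4H11N.
  M = 4(12.0) + 11(1.007825) + 14.003074
    = 48.000000 + 11.086075 + 14.003074 = 73.089149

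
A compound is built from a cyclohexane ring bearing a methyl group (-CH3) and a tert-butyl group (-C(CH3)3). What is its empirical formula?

Atom tally by fragment:
  cyclohexane ring core → C:6 H:12
  (− 2 ring H displaced by substituents)
  + CH3 → C:1 H:3
  + C(CH3)3 → C:4 H:9
Element totals:
  C: 11
  H: 22
Molecular formula: C11H22.
gcd of subscripts = 11; dividing each by 11:
  C: 11/11 = 1
  H: 22/11 = 2

CH2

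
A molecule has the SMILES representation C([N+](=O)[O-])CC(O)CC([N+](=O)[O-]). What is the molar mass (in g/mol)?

178.14 g/mol

Atom tally by fragment:
  O2NCH2 → C:1 H:2 N:1 O:2
  CH2 → C:1 H:2
  CH(OH) → C:1 H:2 O:1
  CH2 → C:1 H:2
  CH2NO2 → C:1 H:2 N:1 O:2
Element totals:
  C: 5
  H: 10
  N: 2
  O: 5
Molecular formula: C5H10N2O5.
  M = 5(12.011) + 10(1.008) + 2(14.007) + 5(15.999)
    = 60.055 + 10.080 + 28.014 + 79.995 = 178.144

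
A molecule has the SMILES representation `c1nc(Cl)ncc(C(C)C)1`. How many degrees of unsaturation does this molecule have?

Atom tally by fragment:
  pyrimidine ring core → C:4 H:4 N:2
  (− 2 ring H displaced by substituents)
  + Cl → Cl:1
  + CH(CH3)2 → C:3 H:7
Element totals:
  C: 7
  H: 9
  Cl: 1
  N: 2
Molecular formula: C7H9ClN2.
DoU = (2C + 2 + N − H − X) / 2 = (2·7 + 2 + 2 − 9 − 1) / 2 = 4.

4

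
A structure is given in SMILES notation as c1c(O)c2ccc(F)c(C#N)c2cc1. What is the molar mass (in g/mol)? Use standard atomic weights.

Atom tally by fragment:
  naphthalene ring system core → C:10 H:8
  (− 3 ring H displaced by substituents)
  + OH → O:1 H:1
  + F → F:1
  + CN → C:1 N:1
Element totals:
  C: 11
  H: 6
  F: 1
  N: 1
  O: 1
Molecular formula: C11H6FNO.
  M = 11(12.011) + 6(1.008) + 18.998 + 14.007 + 15.999
    = 132.121 + 6.048 + 18.998 + 14.007 + 15.999 = 187.173

187.17 g/mol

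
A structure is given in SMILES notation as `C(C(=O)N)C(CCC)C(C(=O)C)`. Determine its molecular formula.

Atom tally by fragment:
  H2NOCCH2 → C:2 H:4 O:1 N:1
  CH(CH2CH2CH3) → C:4 H:8
  CH2COCH3 → C:3 H:5 O:1
Element totals:
  C: 9
  H: 17
  N: 1
  O: 2

C9H17NO2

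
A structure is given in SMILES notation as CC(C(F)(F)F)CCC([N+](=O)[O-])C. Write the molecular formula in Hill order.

Atom tally by fragment:
  CH3 → C:1 H:3
  CH(CF3) → C:2 H:1 F:3
  CH2 → C:1 H:2
  CH2 → C:1 H:2
  CH(NO2) → C:1 H:1 N:1 O:2
  CH3 → C:1 H:3
Element totals:
  C: 7
  H: 12
  F: 3
  N: 1
  O: 2

C7H12F3NO2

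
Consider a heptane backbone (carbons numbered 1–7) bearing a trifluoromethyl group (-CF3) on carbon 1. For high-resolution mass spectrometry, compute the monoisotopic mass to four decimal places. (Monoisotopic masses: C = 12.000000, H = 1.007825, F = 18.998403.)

168.1126

Atom tally by fragment:
  F3CCH2 → C:2 H:2 F:3
  CH2 → C:1 H:2
  CH2 → C:1 H:2
  CH2 → C:1 H:2
  CH2 → C:1 H:2
  CH2 → C:1 H:2
  CH3 → C:1 H:3
Element totals:
  C: 8
  H: 15
  F: 3
Molecular formula: C8H15F3.
  M = 8(12.0) + 15(1.007825) + 3(18.998403)
    = 96.000000 + 15.117375 + 56.995209 = 168.112584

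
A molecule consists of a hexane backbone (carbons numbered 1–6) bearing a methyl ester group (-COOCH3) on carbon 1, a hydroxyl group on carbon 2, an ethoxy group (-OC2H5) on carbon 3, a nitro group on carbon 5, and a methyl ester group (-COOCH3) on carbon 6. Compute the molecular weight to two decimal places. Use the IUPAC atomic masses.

307.30 g/mol

Atom tally by fragment:
  CH3OOCCH2 → C:3 H:5 O:2
  CH(OH) → C:1 H:2 O:1
  CH(OC2H5) → C:3 H:6 O:1
  CH2 → C:1 H:2
  CH(NO2) → C:1 H:1 N:1 O:2
  CH2COOCH3 → C:3 H:5 O:2
Element totals:
  C: 12
  H: 21
  N: 1
  O: 8
Molecular formula: C12H21NO8.
  M = 12(12.011) + 21(1.008) + 14.007 + 8(15.999)
    = 144.132 + 21.168 + 14.007 + 127.992 = 307.299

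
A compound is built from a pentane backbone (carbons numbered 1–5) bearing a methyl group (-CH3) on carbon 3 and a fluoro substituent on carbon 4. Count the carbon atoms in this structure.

6

Atom tally by fragment:
  CH3 → C:1 H:3
  CH2 → C:1 H:2
  CH(CH3) → C:2 H:4
  CH(F) → C:1 H:1 F:1
  CH3 → C:1 H:3
Element totals:
  C: 6
  H: 13
  F: 1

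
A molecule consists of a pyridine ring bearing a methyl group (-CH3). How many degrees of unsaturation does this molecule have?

4

Atom tally by fragment:
  pyridine ring core → C:5 H:5 N:1
  (− 1 ring H displaced by substituents)
  + CH3 → C:1 H:3
Element totals:
  C: 6
  H: 7
  N: 1
Molecular formula: C6H7N.
DoU = (2C + 2 + N − H − X) / 2 = (2·6 + 2 + 1 − 7 − 0) / 2 = 4.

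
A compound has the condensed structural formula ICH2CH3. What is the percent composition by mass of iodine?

81.37%

Atom tally by fragment:
  ICH2 → C:1 H:2 I:1
  CH3 → C:1 H:3
Element totals:
  C: 2
  H: 5
  I: 1
Molecular formula: C2H5I.
Molar mass = 155.966 g/mol.
Mass from I: 1 × 126.904 = 126.904 g/mol.
%I = 126.904 / 155.966 × 100 = 81.37%.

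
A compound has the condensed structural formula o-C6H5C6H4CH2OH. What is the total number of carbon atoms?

Element totals:
  C: 13
  H: 12
  O: 1

13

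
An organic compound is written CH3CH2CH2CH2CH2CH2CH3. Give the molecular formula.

C7H16

Atom tally by fragment:
  CH3 → C:1 H:3
  CH2 → C:1 H:2
  CH2 → C:1 H:2
  CH2 → C:1 H:2
  CH2 → C:1 H:2
  CH2 → C:1 H:2
  CH3 → C:1 H:3
Element totals:
  C: 7
  H: 16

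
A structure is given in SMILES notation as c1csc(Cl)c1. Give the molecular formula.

Atom tally by fragment:
  thiophene ring core → C:4 H:4 S:1
  (− 1 ring H displaced by substituents)
  + Cl → Cl:1
Element totals:
  C: 4
  H: 3
  Cl: 1
  S: 1

C4H3ClS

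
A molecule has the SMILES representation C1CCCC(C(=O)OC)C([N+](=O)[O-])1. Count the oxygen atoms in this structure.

4

Atom tally by fragment:
  cyclohexane ring core → C:6 H:12
  (− 2 ring H displaced by substituents)
  + COOCH3 → C:2 H:3 O:2
  + NO2 → N:1 O:2
Element totals:
  C: 8
  H: 13
  N: 1
  O: 4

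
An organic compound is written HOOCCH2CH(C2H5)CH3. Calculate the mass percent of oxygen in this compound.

Element totals:
  C: 6
  H: 12
  O: 2
Molecular formula: C6H12O2.
Molar mass = 116.160 g/mol.
Mass from O: 2 × 15.999 = 31.998 g/mol.
%O = 31.998 / 116.160 × 100 = 27.55%.

27.55%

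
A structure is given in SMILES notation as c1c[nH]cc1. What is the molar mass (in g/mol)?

Atom tally by fragment:
  pyrrole ring core → C:4 H:5 N:1
Element totals:
  C: 4
  H: 5
  N: 1
Molecular formula: C4H5N.
  M = 4(12.011) + 5(1.008) + 14.007
    = 48.044 + 5.040 + 14.007 = 67.091

67.09 g/mol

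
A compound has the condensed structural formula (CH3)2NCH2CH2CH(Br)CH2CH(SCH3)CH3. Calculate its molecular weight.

254.23 g/mol

Atom tally by fragment:
  (CH3)2NCH2 → C:3 H:8 N:1
  CH2 → C:1 H:2
  CH(Br) → C:1 H:1 Br:1
  CH2 → C:1 H:2
  CH(SCH3) → C:2 H:4 S:1
  CH3 → C:1 H:3
Element totals:
  C: 9
  H: 20
  Br: 1
  N: 1
  S: 1
Molecular formula: C9H20BrNS.
  M = 9(12.011) + 20(1.008) + 79.904 + 14.007 + 32.06
    = 108.099 + 20.160 + 79.904 + 14.007 + 32.060 = 254.230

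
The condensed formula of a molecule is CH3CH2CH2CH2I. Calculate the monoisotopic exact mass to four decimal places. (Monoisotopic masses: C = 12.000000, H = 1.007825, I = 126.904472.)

Atom tally by fragment:
  CH3 → C:1 H:3
  CH2 → C:1 H:2
  CH2 → C:1 H:2
  CH2I → C:1 H:2 I:1
Element totals:
  C: 4
  H: 9
  I: 1
Molecular formula: C4H9I.
  M = 4(12.0) + 9(1.007825) + 126.904472
    = 48.000000 + 9.070425 + 126.904472 = 183.974897

183.9749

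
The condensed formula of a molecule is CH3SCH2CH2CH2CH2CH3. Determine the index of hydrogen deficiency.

Atom tally by fragment:
  CH3SCH2 → C:2 H:5 S:1
  CH2 → C:1 H:2
  CH2 → C:1 H:2
  CH2 → C:1 H:2
  CH3 → C:1 H:3
Element totals:
  C: 6
  H: 14
  S: 1
Molecular formula: C6H14S.
DoU = (2C + 2 + N − H − X) / 2 = (2·6 + 2 + 0 − 14 − 0) / 2 = 0.

0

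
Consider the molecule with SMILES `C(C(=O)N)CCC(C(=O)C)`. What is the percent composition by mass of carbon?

Atom tally by fragment:
  H2NOCCH2 → C:2 H:4 O:1 N:1
  CH2 → C:1 H:2
  CH2 → C:1 H:2
  CH2COCH3 → C:3 H:5 O:1
Element totals:
  C: 7
  H: 13
  N: 1
  O: 2
Molecular formula: C7H13NO2.
Molar mass = 143.186 g/mol.
Mass from C: 7 × 12.011 = 84.077 g/mol.
%C = 84.077 / 143.186 × 100 = 58.72%.

58.72%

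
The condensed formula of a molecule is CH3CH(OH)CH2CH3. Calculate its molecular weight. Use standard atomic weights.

Atom tally by fragment:
  CH3 → C:1 H:3
  CH(OH) → C:1 H:2 O:1
  CH2 → C:1 H:2
  CH3 → C:1 H:3
Element totals:
  C: 4
  H: 10
  O: 1
Molecular formula: C4H10O.
  M = 4(12.011) + 10(1.008) + 15.999
    = 48.044 + 10.080 + 15.999 = 74.123

74.12 g/mol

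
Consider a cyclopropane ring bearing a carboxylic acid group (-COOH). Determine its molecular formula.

C4H6O2

Atom tally by fragment:
  cyclopropane ring core → C:3 H:6
  (− 1 ring H displaced by substituents)
  + COOH → C:1 H:1 O:2
Element totals:
  C: 4
  H: 6
  O: 2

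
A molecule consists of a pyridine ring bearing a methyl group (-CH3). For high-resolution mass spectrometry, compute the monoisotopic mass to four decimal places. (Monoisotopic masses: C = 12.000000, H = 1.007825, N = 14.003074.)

93.0578

Atom tally by fragment:
  pyridine ring core → C:5 H:5 N:1
  (− 1 ring H displaced by substituents)
  + CH3 → C:1 H:3
Element totals:
  C: 6
  H: 7
  N: 1
Molecular formula: C6H7N.
  M = 6(12.0) + 7(1.007825) + 14.003074
    = 72.000000 + 7.054775 + 14.003074 = 93.057849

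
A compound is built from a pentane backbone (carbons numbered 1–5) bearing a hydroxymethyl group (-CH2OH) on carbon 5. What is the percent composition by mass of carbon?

Atom tally by fragment:
  CH3 → C:1 H:3
  CH2 → C:1 H:2
  CH2 → C:1 H:2
  CH2 → C:1 H:2
  CH2CH2OH → C:2 H:5 O:1
Element totals:
  C: 6
  H: 14
  O: 1
Molecular formula: C6H14O.
Molar mass = 102.177 g/mol.
Mass from C: 6 × 12.011 = 72.066 g/mol.
%C = 72.066 / 102.177 × 100 = 70.53%.

70.53%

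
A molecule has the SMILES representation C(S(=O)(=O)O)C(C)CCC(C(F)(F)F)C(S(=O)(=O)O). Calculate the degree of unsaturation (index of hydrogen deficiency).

0

Atom tally by fragment:
  HO3SCH2 → C:1 H:3 S:1 O:3
  CH(CH3) → C:2 H:4
  CH2 → C:1 H:2
  CH2 → C:1 H:2
  CH(CF3) → C:2 H:1 F:3
  CH2SO3H → C:1 H:3 S:1 O:3
Element totals:
  C: 8
  H: 15
  F: 3
  O: 6
  S: 2
Molecular formula: C8H15F3O6S2.
DoU = (2C + 2 + N − H − X) / 2 = (2·8 + 2 + 0 − 15 − 3) / 2 = 0.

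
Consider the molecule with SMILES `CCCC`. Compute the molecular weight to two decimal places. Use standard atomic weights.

Atom tally by fragment:
  CH3 → C:1 H:3
  CH2 → C:1 H:2
  CH2 → C:1 H:2
  CH3 → C:1 H:3
Element totals:
  C: 4
  H: 10
Molecular formula: C4H10.
  M = 4(12.011) + 10(1.008)
    = 48.044 + 10.080 = 58.124

58.12 g/mol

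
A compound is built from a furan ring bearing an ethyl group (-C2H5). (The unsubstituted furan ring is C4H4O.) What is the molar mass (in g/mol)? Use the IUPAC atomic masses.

Atom tally by fragment:
  furan ring core → C:4 H:4 O:1
  (− 1 ring H displaced by substituents)
  + C2H5 → C:2 H:5
Element totals:
  C: 6
  H: 8
  O: 1
Molecular formula: C6H8O.
  M = 6(12.011) + 8(1.008) + 15.999
    = 72.066 + 8.064 + 15.999 = 96.129

96.13 g/mol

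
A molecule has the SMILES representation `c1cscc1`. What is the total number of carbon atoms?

Atom tally by fragment:
  thiophene ring core → C:4 H:4 S:1
Element totals:
  C: 4
  H: 4
  S: 1

4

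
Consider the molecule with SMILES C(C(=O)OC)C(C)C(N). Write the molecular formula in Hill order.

C6H13NO2

Atom tally by fragment:
  CH3OOCCH2 → C:3 H:5 O:2
  CH(CH3) → C:2 H:4
  CH2NH2 → C:1 H:4 N:1
Element totals:
  C: 6
  H: 13
  N: 1
  O: 2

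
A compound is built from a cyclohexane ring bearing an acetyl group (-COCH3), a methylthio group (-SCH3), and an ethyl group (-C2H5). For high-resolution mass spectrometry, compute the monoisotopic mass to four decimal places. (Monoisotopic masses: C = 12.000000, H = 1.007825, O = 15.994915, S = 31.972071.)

Atom tally by fragment:
  cyclohexane ring core → C:6 H:12
  (− 3 ring H displaced by substituents)
  + COCH3 → C:2 H:3 O:1
  + SCH3 → C:1 H:3 S:1
  + C2H5 → C:2 H:5
Element totals:
  C: 11
  H: 20
  O: 1
  S: 1
Molecular formula: C11H20OS.
  M = 11(12.0) + 20(1.007825) + 15.994915 + 31.972071
    = 132.000000 + 20.156500 + 15.994915 + 31.972071 = 200.123486

200.1235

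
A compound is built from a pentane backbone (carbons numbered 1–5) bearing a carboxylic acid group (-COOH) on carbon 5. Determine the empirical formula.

Atom tally by fragment:
  CH3 → C:1 H:3
  CH2 → C:1 H:2
  CH2 → C:1 H:2
  CH2 → C:1 H:2
  CH2COOH → C:2 H:3 O:2
Element totals:
  C: 6
  H: 12
  O: 2
Molecular formula: C6H12O2.
gcd of subscripts = 2; dividing each by 2:
  C: 6/2 = 3
  H: 12/2 = 6
  O: 2/2 = 1

C3H6O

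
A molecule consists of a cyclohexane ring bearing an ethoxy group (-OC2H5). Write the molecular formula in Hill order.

C8H16O

Atom tally by fragment:
  cyclohexane ring core → C:6 H:12
  (− 1 ring H displaced by substituents)
  + OC2H5 → C:2 H:5 O:1
Element totals:
  C: 8
  H: 16
  O: 1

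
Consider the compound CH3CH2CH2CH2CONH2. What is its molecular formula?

Atom tally by fragment:
  CH3 → C:1 H:3
  CH2 → C:1 H:2
  CH2 → C:1 H:2
  CH2CONH2 → C:2 H:4 O:1 N:1
Element totals:
  C: 5
  H: 11
  N: 1
  O: 1

C5H11NO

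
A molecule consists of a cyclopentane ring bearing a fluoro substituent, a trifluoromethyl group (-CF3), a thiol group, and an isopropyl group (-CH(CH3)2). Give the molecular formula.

C9H14F4S

Atom tally by fragment:
  cyclopentane ring core → C:5 H:10
  (− 4 ring H displaced by substituents)
  + F → F:1
  + CF3 → C:1 F:3
  + SH → S:1 H:1
  + CH(CH3)2 → C:3 H:7
Element totals:
  C: 9
  H: 14
  F: 4
  S: 1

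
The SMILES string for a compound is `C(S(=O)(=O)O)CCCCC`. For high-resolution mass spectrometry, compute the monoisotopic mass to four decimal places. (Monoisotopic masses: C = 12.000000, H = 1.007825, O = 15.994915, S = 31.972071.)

Atom tally by fragment:
  HO3SCH2 → C:1 H:3 S:1 O:3
  CH2 → C:1 H:2
  CH2 → C:1 H:2
  CH2 → C:1 H:2
  CH2 → C:1 H:2
  CH3 → C:1 H:3
Element totals:
  C: 6
  H: 14
  O: 3
  S: 1
Molecular formula: C6H14O3S.
  M = 6(12.0) + 14(1.007825) + 3(15.994915) + 31.972071
    = 72.000000 + 14.109550 + 47.984745 + 31.972071 = 166.066366

166.0664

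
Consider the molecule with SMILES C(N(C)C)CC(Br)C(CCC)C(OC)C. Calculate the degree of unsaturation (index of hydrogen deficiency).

0

Atom tally by fragment:
  (CH3)2NCH2 → C:3 H:8 N:1
  CH2 → C:1 H:2
  CH(Br) → C:1 H:1 Br:1
  CH(CH2CH2CH3) → C:4 H:8
  CH(OCH3) → C:2 H:4 O:1
  CH3 → C:1 H:3
Element totals:
  C: 12
  H: 26
  Br: 1
  N: 1
  O: 1
Molecular formula: C12H26BrNO.
DoU = (2C + 2 + N − H − X) / 2 = (2·12 + 2 + 1 − 26 − 1) / 2 = 0.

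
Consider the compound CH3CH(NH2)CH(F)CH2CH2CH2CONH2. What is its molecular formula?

C7H15FN2O

Atom tally by fragment:
  CH3 → C:1 H:3
  CH(NH2) → C:1 H:3 N:1
  CH(F) → C:1 H:1 F:1
  CH2 → C:1 H:2
  CH2 → C:1 H:2
  CH2CONH2 → C:2 H:4 O:1 N:1
Element totals:
  C: 7
  H: 15
  F: 1
  N: 2
  O: 1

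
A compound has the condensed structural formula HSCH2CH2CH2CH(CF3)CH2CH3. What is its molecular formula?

Atom tally by fragment:
  HSCH2 → C:1 H:3 S:1
  CH2 → C:1 H:2
  CH2 → C:1 H:2
  CH(CF3) → C:2 H:1 F:3
  CH2 → C:1 H:2
  CH3 → C:1 H:3
Element totals:
  C: 7
  H: 13
  F: 3
  S: 1

C7H13F3S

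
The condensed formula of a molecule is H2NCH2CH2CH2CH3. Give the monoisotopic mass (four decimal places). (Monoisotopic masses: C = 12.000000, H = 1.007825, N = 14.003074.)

73.0891

Atom tally by fragment:
  H2NCH2 → C:1 H:4 N:1
  CH2 → C:1 H:2
  CH2 → C:1 H:2
  CH3 → C:1 H:3
Element totals:
  C: 4
  H: 11
  N: 1
Molecular formula: C4H11N.
  M = 4(12.0) + 11(1.007825) + 14.003074
    = 48.000000 + 11.086075 + 14.003074 = 73.089149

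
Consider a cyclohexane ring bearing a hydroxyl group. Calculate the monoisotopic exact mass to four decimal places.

Atom tally by fragment:
  cyclohexane ring core → C:6 H:12
  (− 1 ring H displaced by substituents)
  + OH → O:1 H:1
Element totals:
  C: 6
  H: 12
  O: 1
Molecular formula: C6H12O.
  M = 6(12.0) + 12(1.007825) + 15.994915
    = 72.000000 + 12.093900 + 15.994915 = 100.088815

100.0888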